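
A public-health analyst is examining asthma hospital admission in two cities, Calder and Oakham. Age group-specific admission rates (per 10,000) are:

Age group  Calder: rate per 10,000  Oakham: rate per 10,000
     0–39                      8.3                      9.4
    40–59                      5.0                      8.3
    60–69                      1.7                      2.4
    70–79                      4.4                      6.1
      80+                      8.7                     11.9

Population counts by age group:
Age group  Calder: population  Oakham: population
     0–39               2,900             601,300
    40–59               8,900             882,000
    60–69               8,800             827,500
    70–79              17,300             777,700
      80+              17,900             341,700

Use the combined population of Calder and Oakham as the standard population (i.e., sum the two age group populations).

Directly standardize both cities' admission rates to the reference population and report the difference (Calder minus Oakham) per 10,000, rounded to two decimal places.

-1.92

Combined standard total = 3,486,000; weights = 0.1733, 0.2556, 0.2399, 0.2281, 0.1032.
Calder: 0.1733×8.3 + 0.2556×5.0 + 0.2399×1.7 + 0.2281×4.4 + 0.1032×8.7 = 5.0251 per 10,000.
Oakham: 0.1733×9.4 + 0.2556×8.3 + 0.2399×2.4 + 0.2281×6.1 + 0.1032×11.9 = 6.9449 per 10,000.
Difference = 5.0251 − 6.9449 = -1.9197.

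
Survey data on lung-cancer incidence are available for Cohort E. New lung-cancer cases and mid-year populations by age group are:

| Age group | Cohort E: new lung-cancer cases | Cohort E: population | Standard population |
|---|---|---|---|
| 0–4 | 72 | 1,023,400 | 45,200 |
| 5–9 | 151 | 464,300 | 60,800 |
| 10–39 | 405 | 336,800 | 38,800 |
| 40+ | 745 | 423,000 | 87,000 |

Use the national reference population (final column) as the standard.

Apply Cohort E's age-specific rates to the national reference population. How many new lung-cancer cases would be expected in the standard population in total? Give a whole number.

223

Age-specific rates per 100,000 for Cohort E: 7.04, 32.52, 120.25, 176.12.
Expected new lung-cancer cases = Σ (standard pop × age-specific rate ÷ 100,000)
= 45,200×7.04/100,000 + 60,800×32.52/100,000 + 38,800×120.25/100,000 + 87,000×176.12/100,000
= 3.18 + 19.77 + 46.66 + 153.23 = 222.84.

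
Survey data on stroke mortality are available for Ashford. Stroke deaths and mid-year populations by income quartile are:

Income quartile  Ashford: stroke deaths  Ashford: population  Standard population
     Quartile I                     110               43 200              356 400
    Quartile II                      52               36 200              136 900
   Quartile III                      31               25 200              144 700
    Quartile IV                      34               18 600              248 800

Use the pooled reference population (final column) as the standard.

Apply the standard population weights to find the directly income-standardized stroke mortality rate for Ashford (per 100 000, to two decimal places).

Income-specific rates per 100 000 for Ashford: 254.63, 143.65, 123.02, 182.80.
Standard total = 886 800; weights = 0.4019, 0.1544, 0.1632, 0.2806.
Standardized rate: 0.4019×254.63 + 0.1544×143.65 + 0.1632×123.02 + 0.2806×182.80 = 195.8673 per 100 000.

195.87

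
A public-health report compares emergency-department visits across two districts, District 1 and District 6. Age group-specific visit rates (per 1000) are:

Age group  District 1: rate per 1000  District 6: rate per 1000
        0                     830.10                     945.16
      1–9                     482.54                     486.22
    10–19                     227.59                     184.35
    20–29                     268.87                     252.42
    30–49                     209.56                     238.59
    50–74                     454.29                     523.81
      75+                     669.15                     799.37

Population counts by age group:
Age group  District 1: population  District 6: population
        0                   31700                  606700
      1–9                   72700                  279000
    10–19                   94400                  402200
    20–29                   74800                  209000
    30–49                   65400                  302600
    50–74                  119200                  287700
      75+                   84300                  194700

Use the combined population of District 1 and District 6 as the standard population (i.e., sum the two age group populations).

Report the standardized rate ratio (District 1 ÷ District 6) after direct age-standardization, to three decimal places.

Combined standard total = 2824400; weights = 0.2260, 0.1245, 0.1758, 0.1005, 0.1303, 0.1441, 0.0988.
District 1: 0.2260×830.10 + 0.1245×482.54 + 0.1758×227.59 + 0.1005×268.87 + 0.1303×209.56 + 0.1441×454.29 + 0.0988×669.15 = 473.5991 per 1000.
District 6: 0.2260×945.16 + 0.1245×486.22 + 0.1758×184.35 + 0.1005×252.42 + 0.1303×238.59 + 0.1441×523.81 + 0.0988×799.37 = 517.4700 per 1000.
Ratio = 473.5991 ÷ 517.4700 = 0.91522.

0.915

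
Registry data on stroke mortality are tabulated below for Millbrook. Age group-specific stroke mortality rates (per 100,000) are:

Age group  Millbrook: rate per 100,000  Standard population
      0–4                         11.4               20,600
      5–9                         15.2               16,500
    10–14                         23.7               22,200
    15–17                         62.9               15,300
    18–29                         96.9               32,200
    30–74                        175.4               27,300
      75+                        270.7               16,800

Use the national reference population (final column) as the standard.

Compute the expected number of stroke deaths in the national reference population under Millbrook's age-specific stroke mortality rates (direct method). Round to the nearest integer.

144

Expected stroke deaths = Σ (standard pop × age-specific rate ÷ 100,000)
= 20,600×11.4/100,000 + 16,500×15.2/100,000 + 22,200×23.7/100,000 + 15,300×62.9/100,000 + 32,200×96.9/100,000 + 27,300×175.4/100,000 + 16,800×270.7/100,000
= 2.35 + 2.51 + 5.26 + 9.62 + 31.20 + 47.88 + 45.48 = 144.31.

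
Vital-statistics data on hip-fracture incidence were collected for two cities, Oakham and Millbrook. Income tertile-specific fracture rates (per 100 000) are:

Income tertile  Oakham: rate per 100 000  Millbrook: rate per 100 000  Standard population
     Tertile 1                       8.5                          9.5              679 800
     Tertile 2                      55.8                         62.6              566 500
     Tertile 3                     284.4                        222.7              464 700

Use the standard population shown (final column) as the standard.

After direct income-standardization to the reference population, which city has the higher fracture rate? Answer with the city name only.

Standard total = 1 711 000; weights = 0.3973, 0.3311, 0.2716.
Oakham: 0.3973×8.5 + 0.3311×55.8 + 0.2716×284.4 = 99.0939 per 100 000.
Millbrook: 0.3973×9.5 + 0.3311×62.6 + 0.2716×222.7 = 84.9852 per 100 000.

Oakham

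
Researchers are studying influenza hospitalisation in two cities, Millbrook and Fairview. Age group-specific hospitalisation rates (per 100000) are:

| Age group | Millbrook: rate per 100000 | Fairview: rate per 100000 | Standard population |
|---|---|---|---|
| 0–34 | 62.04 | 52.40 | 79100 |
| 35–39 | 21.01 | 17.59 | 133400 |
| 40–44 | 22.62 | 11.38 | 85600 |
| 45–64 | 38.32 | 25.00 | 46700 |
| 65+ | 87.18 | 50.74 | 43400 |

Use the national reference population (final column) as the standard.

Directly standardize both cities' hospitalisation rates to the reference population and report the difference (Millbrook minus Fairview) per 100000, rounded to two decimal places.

11.29

Standard total = 388200; weights = 0.2038, 0.3436, 0.2205, 0.1203, 0.1118.
Millbrook: 0.2038×62.04 + 0.3436×21.01 + 0.2205×22.62 + 0.1203×38.32 + 0.1118×87.18 = 39.2054 per 100000.
Fairview: 0.2038×52.40 + 0.3436×17.59 + 0.2205×11.38 + 0.1203×25.00 + 0.1118×50.74 = 27.9111 per 100000.
Difference = 39.2054 − 27.9111 = 11.2943.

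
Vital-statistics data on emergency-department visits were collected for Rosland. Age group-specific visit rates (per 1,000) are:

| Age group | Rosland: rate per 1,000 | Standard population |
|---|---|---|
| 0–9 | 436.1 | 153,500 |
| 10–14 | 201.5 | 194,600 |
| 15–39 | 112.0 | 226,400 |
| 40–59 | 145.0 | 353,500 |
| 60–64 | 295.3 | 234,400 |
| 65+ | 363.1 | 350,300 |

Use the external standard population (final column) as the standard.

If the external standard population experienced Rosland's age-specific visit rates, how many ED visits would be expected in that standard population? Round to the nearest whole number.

379180

Expected ED visits = Σ (standard pop × age-specific rate ÷ 1,000)
= 153,500×436.1/1,000 + 194,600×201.5/1,000 + 226,400×112.0/1,000 + 353,500×145.0/1,000 + 234,400×295.3/1,000 + 350,300×363.1/1,000
= 66941.35 + 39211.90 + 25356.80 + 51257.50 + 69218.32 + 127193.93 = 379179.80.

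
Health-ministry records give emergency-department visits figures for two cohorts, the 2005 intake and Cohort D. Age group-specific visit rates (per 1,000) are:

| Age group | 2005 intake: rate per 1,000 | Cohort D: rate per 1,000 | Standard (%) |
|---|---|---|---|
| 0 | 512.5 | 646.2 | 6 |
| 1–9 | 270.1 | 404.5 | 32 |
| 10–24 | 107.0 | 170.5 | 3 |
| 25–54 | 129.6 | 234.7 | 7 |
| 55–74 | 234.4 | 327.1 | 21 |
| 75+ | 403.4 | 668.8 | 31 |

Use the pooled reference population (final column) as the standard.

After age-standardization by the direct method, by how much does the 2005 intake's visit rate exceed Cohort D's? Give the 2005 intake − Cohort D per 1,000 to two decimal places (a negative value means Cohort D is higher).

-162.03

Standard weights: 0.06, 0.32, 0.03, 0.07, 0.21, 0.31.
The 2005 intake: 0.0600×512.5 + 0.3200×270.1 + 0.0300×107.0 + 0.0700×129.6 + 0.2100×234.4 + 0.3100×403.4 = 303.7420 per 1,000.
Cohort D: 0.0600×646.2 + 0.3200×404.5 + 0.0300×170.5 + 0.0700×234.7 + 0.2100×327.1 + 0.3100×668.8 = 465.7750 per 1,000.
Difference = 303.7420 − 465.7750 = -162.0330.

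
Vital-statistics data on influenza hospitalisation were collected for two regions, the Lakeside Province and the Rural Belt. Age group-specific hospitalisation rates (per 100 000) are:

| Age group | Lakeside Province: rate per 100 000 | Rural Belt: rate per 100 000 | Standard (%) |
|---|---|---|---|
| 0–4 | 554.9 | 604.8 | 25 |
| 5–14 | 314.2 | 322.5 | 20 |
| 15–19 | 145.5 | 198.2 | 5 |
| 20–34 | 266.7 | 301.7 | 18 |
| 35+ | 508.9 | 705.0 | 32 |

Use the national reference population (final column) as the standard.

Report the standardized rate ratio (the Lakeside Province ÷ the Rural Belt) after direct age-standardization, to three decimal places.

Standard weights: 0.25, 0.20, 0.05, 0.18, 0.32.
The Lakeside Province: 0.2500×554.9 + 0.2000×314.2 + 0.0500×145.5 + 0.1800×266.7 + 0.3200×508.9 = 419.6940 per 100 000.
The Rural Belt: 0.2500×604.8 + 0.2000×322.5 + 0.0500×198.2 + 0.1800×301.7 + 0.3200×705.0 = 505.5160 per 100 000.
Ratio = 419.6940 ÷ 505.5160 = 0.83023.

0.830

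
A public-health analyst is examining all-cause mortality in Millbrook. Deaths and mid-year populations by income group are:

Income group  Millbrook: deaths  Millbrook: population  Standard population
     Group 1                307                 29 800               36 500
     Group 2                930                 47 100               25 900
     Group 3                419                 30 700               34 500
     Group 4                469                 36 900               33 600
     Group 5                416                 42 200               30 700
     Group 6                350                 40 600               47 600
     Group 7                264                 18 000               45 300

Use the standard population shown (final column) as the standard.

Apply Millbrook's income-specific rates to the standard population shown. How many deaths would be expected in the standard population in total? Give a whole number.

Income-specific rates per 100 000 for Millbrook: 1030.20, 1974.52, 1364.82, 1271.00, 985.78, 862.07, 1466.67.
Expected deaths = Σ (standard pop × income-specific rate ÷ 100 000)
= 36 500×1030.20/100 000 + 25 900×1974.52/100 000 + 34 500×1364.82/100 000 + 33 600×1271.00/100 000 + 30 700×985.78/100 000 + 47 600×862.07/100 000 + 45 300×1466.67/100 000
= 376.02 + 511.40 + 470.86 + 427.06 + 302.64 + 410.34 + 664.40 = 3162.72.

3163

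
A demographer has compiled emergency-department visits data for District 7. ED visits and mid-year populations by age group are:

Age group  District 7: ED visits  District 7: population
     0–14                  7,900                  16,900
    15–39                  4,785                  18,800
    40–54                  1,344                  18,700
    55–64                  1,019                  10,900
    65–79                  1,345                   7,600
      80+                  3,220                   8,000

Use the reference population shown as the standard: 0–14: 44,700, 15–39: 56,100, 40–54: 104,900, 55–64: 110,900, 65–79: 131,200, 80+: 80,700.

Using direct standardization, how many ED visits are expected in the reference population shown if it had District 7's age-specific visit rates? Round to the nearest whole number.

Age-specific rates per 1,000 for District 7: 467.456, 254.521, 71.872, 93.486, 176.974, 402.500.
Expected ED visits = Σ (standard pop × age-specific rate ÷ 1,000)
= 44,700×467.456/1,000 + 56,100×254.521/1,000 + 104,900×71.872/1,000 + 110,900×93.486/1,000 + 131,200×176.974/1,000 + 80,700×402.500/1,000
= 20895.27 + 14278.64 + 7539.34 + 10367.62 + 23218.95 + 32481.75 = 108781.57.

108782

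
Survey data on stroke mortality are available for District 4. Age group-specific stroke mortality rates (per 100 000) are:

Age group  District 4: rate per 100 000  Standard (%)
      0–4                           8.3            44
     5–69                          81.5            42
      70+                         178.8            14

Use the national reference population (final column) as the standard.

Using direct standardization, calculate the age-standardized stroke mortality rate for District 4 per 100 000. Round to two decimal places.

62.91

Standard weights: 0.44, 0.42, 0.14.
Standardized rate: 0.4400×8.3 + 0.4200×81.5 + 0.1400×178.8 = 62.9140 per 100 000.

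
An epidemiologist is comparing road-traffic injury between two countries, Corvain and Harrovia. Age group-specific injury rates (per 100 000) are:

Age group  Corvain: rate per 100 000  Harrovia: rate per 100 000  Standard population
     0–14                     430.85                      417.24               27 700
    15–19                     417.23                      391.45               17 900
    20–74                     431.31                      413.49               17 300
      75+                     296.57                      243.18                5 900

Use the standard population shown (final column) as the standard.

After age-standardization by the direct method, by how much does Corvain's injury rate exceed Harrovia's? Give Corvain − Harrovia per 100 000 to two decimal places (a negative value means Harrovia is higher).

21.25

Standard total = 68 800; weights = 0.4026, 0.2602, 0.2515, 0.0858.
Corvain: 0.4026×430.85 + 0.2602×417.23 + 0.2515×431.31 + 0.0858×296.57 = 415.9068 per 100 000.
Harrovia: 0.4026×417.24 + 0.2602×391.45 + 0.2515×413.49 + 0.0858×243.18 = 394.6605 per 100 000.
Difference = 415.9068 − 394.6605 = 21.2463.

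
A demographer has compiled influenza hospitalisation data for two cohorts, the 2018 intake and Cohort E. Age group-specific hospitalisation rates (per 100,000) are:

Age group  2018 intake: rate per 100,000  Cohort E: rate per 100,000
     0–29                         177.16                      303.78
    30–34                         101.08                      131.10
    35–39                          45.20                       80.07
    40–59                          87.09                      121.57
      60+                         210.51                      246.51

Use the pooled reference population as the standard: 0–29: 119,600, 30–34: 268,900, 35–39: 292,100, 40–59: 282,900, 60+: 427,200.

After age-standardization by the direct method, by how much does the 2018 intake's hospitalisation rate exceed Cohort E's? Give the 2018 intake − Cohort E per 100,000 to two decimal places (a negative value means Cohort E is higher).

Standard total = 1,390,700; weights = 0.0860, 0.1934, 0.2100, 0.2034, 0.3072.
The 2018 intake: 0.0860×177.16 + 0.1934×101.08 + 0.2100×45.20 + 0.2034×87.09 + 0.3072×210.51 = 126.6551 per 100,000.
Cohort E: 0.0860×303.78 + 0.1934×131.10 + 0.2100×80.07 + 0.2034×121.57 + 0.3072×246.51 = 168.7456 per 100,000.
Difference = 126.6551 − 168.7456 = -42.0905.

-42.09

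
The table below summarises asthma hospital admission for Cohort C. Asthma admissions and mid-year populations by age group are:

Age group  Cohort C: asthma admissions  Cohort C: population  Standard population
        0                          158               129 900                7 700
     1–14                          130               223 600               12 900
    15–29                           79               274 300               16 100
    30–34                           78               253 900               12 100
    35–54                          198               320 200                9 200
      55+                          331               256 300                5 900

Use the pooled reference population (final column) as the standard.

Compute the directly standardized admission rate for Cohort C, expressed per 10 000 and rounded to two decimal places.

6.03

Age-specific rates per 10 000 for Cohort C: 12.16, 5.81, 2.88, 3.07, 6.18, 12.91.
Standard total = 63 900; weights = 0.1205, 0.2019, 0.2520, 0.1894, 0.1440, 0.0923.
Standardized rate: 0.1205×12.16 + 0.2019×5.81 + 0.2520×2.88 + 0.1894×3.07 + 0.1440×6.18 + 0.0923×12.91 = 6.0295 per 10 000.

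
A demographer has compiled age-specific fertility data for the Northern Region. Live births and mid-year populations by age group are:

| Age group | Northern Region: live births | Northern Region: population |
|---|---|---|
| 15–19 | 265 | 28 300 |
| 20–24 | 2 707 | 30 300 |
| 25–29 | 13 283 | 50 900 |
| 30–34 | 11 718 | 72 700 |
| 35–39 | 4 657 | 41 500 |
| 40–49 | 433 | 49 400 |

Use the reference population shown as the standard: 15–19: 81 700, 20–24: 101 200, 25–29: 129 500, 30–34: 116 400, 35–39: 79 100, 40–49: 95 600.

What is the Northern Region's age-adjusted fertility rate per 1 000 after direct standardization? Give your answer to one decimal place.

Age-specific rates per 1 000 for the Northern Region: 9.364, 89.340, 260.963, 161.183, 112.217, 8.765.
Standard total = 603 500; weights = 0.1354, 0.1677, 0.2146, 0.1929, 0.1311, 0.1584.
Standardized rate: 0.1354×9.364 + 0.1677×89.340 + 0.2146×260.963 + 0.1929×161.183 + 0.1311×112.217 + 0.1584×8.765 = 119.4315 per 1 000.

119.4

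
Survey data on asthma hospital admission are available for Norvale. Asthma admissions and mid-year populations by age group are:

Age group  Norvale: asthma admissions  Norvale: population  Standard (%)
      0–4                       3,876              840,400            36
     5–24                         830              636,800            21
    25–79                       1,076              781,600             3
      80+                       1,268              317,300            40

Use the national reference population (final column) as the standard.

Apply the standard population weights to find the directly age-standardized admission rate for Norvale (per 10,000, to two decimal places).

Age-specific rates per 10,000 for Norvale: 46.12, 13.03, 13.77, 39.96.
Standard weights: 0.36, 0.21, 0.03, 0.40.
Standardized rate: 0.3600×46.12 + 0.2100×13.03 + 0.0300×13.77 + 0.4000×39.96 = 35.7385 per 10,000.

35.74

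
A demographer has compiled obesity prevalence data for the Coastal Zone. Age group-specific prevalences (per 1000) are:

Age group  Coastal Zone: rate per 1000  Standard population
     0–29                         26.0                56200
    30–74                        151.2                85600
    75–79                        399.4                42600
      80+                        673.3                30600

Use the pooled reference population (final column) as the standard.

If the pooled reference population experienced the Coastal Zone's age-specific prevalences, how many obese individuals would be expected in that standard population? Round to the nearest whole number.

Expected obese individuals = Σ (standard pop × age-specific rate ÷ 1000)
= 56200×26.0/1000 + 85600×151.2/1000 + 42600×399.4/1000 + 30600×673.3/1000
= 1461.20 + 12942.72 + 17014.44 + 20602.98 = 52021.34.

52021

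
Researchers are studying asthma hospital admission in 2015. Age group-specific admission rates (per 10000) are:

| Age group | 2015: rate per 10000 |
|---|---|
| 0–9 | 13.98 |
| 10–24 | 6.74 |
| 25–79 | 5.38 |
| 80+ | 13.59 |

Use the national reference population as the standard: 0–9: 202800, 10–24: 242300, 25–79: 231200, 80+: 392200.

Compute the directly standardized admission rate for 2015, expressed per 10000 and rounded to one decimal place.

Standard total = 1068500; weights = 0.1898, 0.2268, 0.2164, 0.3671.
Standardized rate: 0.1898×13.98 + 0.2268×6.74 + 0.2164×5.38 + 0.3671×13.59 = 10.3342 per 10000.

10.3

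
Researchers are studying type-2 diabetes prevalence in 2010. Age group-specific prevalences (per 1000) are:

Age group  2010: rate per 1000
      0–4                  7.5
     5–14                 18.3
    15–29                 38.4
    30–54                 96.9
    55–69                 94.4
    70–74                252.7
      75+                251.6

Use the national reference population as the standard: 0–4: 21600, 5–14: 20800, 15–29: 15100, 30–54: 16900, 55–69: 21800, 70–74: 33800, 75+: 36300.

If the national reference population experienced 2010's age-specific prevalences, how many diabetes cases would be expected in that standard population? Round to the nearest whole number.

22492

Expected diabetes cases = Σ (standard pop × age-specific rate ÷ 1000)
= 21600×7.5/1000 + 20800×18.3/1000 + 15100×38.4/1000 + 16900×96.9/1000 + 21800×94.4/1000 + 33800×252.7/1000 + 36300×251.6/1000
= 162.00 + 380.64 + 579.84 + 1637.61 + 2057.92 + 8541.26 + 9133.08 = 22492.35.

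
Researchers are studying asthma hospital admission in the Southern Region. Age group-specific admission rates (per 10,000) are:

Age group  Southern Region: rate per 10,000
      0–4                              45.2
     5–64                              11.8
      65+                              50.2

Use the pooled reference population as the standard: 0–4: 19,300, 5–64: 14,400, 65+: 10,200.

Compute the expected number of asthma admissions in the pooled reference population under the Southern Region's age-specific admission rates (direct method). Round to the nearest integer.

155

Expected asthma admissions = Σ (standard pop × age-specific rate ÷ 10,000)
= 19,300×45.2/10,000 + 14,400×11.8/10,000 + 10,200×50.2/10,000
= 87.24 + 16.99 + 51.20 = 155.43.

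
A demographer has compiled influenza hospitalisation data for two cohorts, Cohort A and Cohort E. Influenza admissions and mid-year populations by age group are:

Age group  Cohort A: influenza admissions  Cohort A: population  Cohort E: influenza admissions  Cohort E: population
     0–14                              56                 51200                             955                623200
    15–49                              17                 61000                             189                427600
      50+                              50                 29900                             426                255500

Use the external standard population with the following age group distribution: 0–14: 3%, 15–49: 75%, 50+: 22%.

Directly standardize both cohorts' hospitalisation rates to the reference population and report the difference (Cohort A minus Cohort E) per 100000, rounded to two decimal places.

-13.46

Age-specific rates per 100000 for Cohort A: 109.38, 27.87, 167.22.
For Cohort E: 153.24, 44.20, 166.73.
Standard weights: 0.03, 0.75, 0.22.
Cohort A: 0.0300×109.38 + 0.7500×27.87 + 0.2200×167.22 = 60.9722 per 100000.
Cohort E: 0.0300×153.24 + 0.7500×44.20 + 0.2200×166.73 = 74.4284 per 100000.
Difference = 60.9722 − 74.4284 = -13.4562.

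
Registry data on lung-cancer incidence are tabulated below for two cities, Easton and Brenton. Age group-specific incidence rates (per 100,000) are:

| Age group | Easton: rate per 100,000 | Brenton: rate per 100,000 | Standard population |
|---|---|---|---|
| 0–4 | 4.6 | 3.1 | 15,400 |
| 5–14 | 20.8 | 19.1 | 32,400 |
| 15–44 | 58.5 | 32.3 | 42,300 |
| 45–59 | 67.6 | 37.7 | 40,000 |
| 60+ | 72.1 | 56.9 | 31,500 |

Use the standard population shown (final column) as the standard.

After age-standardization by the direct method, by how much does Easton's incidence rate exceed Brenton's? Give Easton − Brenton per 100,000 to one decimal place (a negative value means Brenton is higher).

Standard total = 161,600; weights = 0.0953, 0.2005, 0.2618, 0.2475, 0.1949.
Easton: 0.0953×4.6 + 0.2005×20.8 + 0.2618×58.5 + 0.2475×67.6 + 0.1949×72.1 = 50.7083 per 100,000.
Brenton: 0.0953×3.1 + 0.2005×19.1 + 0.2618×32.3 + 0.2475×37.7 + 0.1949×56.9 = 33.0026 per 100,000.
Difference = 50.7083 − 33.0026 = 17.7057.

17.7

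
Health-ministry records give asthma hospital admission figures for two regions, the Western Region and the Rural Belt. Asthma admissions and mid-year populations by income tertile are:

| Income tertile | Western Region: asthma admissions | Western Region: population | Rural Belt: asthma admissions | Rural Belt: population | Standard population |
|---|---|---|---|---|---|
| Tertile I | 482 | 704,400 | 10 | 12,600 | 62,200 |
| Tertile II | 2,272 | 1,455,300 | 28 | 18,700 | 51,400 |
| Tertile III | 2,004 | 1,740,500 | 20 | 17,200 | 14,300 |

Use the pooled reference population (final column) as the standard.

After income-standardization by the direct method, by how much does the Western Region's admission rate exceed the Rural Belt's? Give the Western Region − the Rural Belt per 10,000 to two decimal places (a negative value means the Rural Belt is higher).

-0.29

Income-specific rates per 10,000 for the Western Region: 6.84, 15.61, 11.51.
For the Rural Belt: 7.94, 14.97, 11.63.
Standard total = 127,900; weights = 0.4863, 0.4019, 0.1118.
The Western Region: 0.4863×6.84 + 0.4019×15.61 + 0.1118×11.51 = 10.8891 per 10,000.
The Rural Belt: 0.4863×7.94 + 0.4019×14.97 + 0.1118×11.63 = 11.1771 per 10,000.
Difference = 10.8891 − 11.1771 = -0.2880.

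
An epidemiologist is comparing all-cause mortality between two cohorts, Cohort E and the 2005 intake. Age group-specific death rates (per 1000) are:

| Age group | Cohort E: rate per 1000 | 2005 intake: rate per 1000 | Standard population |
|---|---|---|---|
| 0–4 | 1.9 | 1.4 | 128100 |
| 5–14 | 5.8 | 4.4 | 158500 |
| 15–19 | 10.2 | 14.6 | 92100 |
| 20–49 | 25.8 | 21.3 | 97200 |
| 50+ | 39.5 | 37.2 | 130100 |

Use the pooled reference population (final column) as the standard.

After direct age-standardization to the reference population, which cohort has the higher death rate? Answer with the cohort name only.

Cohort E

Standard total = 606000; weights = 0.2114, 0.2616, 0.1520, 0.1604, 0.2147.
Cohort E: 0.2114×1.9 + 0.2616×5.8 + 0.1520×10.2 + 0.1604×25.8 + 0.2147×39.5 = 16.0872 per 1000.
The 2005 intake: 0.2114×1.4 + 0.2616×4.4 + 0.1520×14.6 + 0.1604×21.3 + 0.2147×37.2 = 15.0684 per 1000.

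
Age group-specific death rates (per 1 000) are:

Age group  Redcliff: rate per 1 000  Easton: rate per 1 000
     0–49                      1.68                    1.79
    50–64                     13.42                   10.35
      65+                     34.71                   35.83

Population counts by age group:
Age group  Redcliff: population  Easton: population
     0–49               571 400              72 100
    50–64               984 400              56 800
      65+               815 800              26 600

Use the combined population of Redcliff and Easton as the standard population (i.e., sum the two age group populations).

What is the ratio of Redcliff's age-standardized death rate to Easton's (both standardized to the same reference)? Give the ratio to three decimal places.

Combined standard total = 2 527 100; weights = 0.2546, 0.4120, 0.3333.
Redcliff: 0.2546×1.68 + 0.4120×13.42 + 0.3333×34.71 = 17.5275 per 1 000.
Easton: 0.2546×1.79 + 0.4120×10.35 + 0.3333×35.83 = 16.6640 per 1 000.
Ratio = 17.5275 ÷ 16.6640 = 1.05182.

1.052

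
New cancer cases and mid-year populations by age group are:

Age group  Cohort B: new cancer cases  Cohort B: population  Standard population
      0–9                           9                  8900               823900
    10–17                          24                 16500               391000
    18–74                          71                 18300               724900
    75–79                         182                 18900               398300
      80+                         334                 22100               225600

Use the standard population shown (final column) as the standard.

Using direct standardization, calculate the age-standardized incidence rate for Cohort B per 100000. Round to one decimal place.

Age-specific rates per 100000 for Cohort B: 101.12, 145.45, 387.98, 962.96, 1511.31.
Standard total = 2563700; weights = 0.3214, 0.1525, 0.2828, 0.1554, 0.0880.
Standardized rate: 0.3214×101.12 + 0.1525×145.45 + 0.2828×387.98 + 0.1554×962.96 + 0.0880×1511.31 = 446.9844 per 100000.

447.0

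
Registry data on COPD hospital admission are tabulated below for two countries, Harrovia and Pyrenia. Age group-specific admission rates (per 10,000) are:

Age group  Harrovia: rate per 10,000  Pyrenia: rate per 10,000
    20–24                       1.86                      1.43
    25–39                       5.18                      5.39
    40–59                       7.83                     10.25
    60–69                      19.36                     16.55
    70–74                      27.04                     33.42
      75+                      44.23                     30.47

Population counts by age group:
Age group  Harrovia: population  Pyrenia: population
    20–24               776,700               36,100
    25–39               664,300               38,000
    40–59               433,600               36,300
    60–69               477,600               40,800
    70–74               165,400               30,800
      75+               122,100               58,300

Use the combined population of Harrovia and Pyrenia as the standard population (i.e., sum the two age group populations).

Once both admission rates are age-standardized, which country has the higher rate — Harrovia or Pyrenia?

Combined standard total = 2,880,000; weights = 0.2822, 0.2439, 0.1632, 0.1800, 0.0681, 0.0626.
Harrovia: 0.2822×1.86 + 0.2439×5.18 + 0.1632×7.83 + 0.1800×19.36 + 0.0681×27.04 + 0.0626×44.23 = 11.1631 per 10,000.
Pyrenia: 0.2822×1.43 + 0.2439×5.39 + 0.1632×10.25 + 0.1800×16.55 + 0.0681×33.42 + 0.0626×30.47 = 10.5547 per 10,000.
The crude rates (10.38 vs 17.10) would put Pyrenia higher, but that reflects its age composition; once standardized to a common age structure, Harrovia has the higher underlying rate.

Harrovia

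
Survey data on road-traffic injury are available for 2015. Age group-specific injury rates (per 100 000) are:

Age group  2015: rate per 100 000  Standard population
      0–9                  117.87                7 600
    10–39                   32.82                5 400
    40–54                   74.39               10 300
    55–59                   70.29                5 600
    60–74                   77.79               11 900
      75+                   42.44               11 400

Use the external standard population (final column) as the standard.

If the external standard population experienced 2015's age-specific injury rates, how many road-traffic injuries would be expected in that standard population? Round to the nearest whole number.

36

Expected road-traffic injuries = Σ (standard pop × age-specific rate ÷ 100 000)
= 7 600×117.87/100 000 + 5 400×32.82/100 000 + 10 300×74.39/100 000 + 5 600×70.29/100 000 + 11 900×77.79/100 000 + 11 400×42.44/100 000
= 8.96 + 1.77 + 7.66 + 3.94 + 9.26 + 4.84 = 36.42.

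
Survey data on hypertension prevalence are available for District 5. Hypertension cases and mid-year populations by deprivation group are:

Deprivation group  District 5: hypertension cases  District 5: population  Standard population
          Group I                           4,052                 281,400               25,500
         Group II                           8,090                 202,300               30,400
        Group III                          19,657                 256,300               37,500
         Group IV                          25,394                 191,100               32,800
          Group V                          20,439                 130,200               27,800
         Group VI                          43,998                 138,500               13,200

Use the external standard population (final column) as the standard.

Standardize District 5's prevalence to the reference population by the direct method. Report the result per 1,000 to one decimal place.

Deprivation-specific rates per 1,000 for District 5: 14.399, 39.990, 76.695, 132.883, 156.982, 317.675.
Standard total = 167,200; weights = 0.1525, 0.1818, 0.2243, 0.1962, 0.1663, 0.0789.
Standardized rate: 0.1525×14.399 + 0.1818×39.990 + 0.2243×76.695 + 0.1962×132.883 + 0.1663×156.982 + 0.0789×317.675 = 103.9170 per 1,000.

103.9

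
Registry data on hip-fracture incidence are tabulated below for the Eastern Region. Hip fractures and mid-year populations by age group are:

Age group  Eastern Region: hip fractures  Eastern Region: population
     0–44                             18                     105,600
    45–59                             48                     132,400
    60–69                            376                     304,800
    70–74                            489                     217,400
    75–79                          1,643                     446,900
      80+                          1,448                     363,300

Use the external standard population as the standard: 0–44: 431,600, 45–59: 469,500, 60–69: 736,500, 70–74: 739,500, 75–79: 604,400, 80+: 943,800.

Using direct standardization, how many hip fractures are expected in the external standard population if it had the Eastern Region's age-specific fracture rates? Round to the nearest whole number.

8799

Age-specific rates per 100,000 for the Eastern Region: 17.05, 36.25, 123.36, 224.93, 367.64, 398.57.
Expected hip fractures = Σ (standard pop × age-specific rate ÷ 100,000)
= 431,600×17.05/100,000 + 469,500×36.25/100,000 + 736,500×123.36/100,000 + 739,500×224.93/100,000 + 604,400×367.64/100,000 + 943,800×398.57/100,000
= 73.57 + 170.21 + 908.54 + 1663.36 + 2222.04 + 3761.69 = 8799.42.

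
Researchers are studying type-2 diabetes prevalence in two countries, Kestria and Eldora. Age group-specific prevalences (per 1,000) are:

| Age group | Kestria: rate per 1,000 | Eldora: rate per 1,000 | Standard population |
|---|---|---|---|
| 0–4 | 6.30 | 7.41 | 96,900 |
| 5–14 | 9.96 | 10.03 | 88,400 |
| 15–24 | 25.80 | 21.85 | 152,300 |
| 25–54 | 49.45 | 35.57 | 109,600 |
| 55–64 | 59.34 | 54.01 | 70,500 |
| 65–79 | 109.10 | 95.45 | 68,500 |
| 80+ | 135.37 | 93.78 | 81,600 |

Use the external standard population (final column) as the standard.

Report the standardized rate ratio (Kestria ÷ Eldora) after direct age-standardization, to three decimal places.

1.250

Standard total = 667,800; weights = 0.1451, 0.1324, 0.2281, 0.1641, 0.1056, 0.1026, 0.1222.
Kestria: 0.1451×6.30 + 0.1324×9.96 + 0.2281×25.80 + 0.1641×49.45 + 0.1056×59.34 + 0.1026×109.10 + 0.1222×135.37 = 50.2291 per 1,000.
Eldora: 0.1451×7.41 + 0.1324×10.03 + 0.2281×21.85 + 0.1641×35.57 + 0.1056×54.01 + 0.1026×95.45 + 0.1222×93.78 = 40.1758 per 1,000.
Ratio = 50.2291 ÷ 40.1758 = 1.25023.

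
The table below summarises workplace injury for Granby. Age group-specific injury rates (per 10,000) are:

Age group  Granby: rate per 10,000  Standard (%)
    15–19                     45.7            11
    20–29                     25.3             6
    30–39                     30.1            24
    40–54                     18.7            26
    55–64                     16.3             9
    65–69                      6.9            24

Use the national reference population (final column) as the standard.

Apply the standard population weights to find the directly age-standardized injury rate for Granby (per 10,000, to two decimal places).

21.75

Standard weights: 0.11, 0.06, 0.24, 0.26, 0.09, 0.24.
Standardized rate: 0.1100×45.7 + 0.0600×25.3 + 0.2400×30.1 + 0.2600×18.7 + 0.0900×16.3 + 0.2400×6.9 = 21.7540 per 10,000.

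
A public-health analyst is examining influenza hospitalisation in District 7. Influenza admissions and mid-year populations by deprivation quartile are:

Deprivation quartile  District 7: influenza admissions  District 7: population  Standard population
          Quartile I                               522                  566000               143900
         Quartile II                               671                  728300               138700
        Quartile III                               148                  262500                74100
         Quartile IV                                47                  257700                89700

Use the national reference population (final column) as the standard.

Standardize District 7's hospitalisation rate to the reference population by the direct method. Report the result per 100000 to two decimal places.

Deprivation-specific rates per 100000 for District 7: 92.23, 92.13, 56.38, 18.24.
Standard total = 446400; weights = 0.3224, 0.3107, 0.1660, 0.2009.
Standardized rate: 0.3224×92.23 + 0.3107×92.13 + 0.1660×56.38 + 0.2009×18.24 = 71.3797 per 100000.

71.38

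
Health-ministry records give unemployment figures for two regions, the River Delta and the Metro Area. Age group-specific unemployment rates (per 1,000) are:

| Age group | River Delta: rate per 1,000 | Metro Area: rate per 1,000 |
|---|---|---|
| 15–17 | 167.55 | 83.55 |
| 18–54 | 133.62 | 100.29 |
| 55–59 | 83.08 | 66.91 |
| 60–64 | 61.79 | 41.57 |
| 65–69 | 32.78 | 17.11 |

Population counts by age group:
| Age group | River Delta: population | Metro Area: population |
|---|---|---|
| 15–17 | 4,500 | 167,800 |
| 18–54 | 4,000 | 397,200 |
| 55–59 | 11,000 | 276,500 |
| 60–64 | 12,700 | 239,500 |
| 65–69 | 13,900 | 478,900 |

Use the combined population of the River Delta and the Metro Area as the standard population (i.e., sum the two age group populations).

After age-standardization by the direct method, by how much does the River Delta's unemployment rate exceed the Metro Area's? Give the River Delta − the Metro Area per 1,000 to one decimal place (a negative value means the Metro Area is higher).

28.2

Combined standard total = 1,606,000; weights = 0.1073, 0.2498, 0.1790, 0.1570, 0.3068.
The River Delta: 0.1073×167.55 + 0.2498×133.62 + 0.1790×83.08 + 0.1570×61.79 + 0.3068×32.78 = 85.9901 per 1,000.
The Metro Area: 0.1073×83.55 + 0.2498×100.29 + 0.1790×66.91 + 0.1570×41.57 + 0.3068×17.11 = 57.7736 per 1,000.
Difference = 85.9901 − 57.7736 = 28.2165.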